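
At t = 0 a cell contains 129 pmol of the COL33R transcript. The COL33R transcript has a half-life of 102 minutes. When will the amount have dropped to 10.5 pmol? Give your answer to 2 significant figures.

370 minutes

Fraction remaining = 10.5/129 ≈ 0.081395.
n = log₂(129/10.5) = ln(12.286)/ln 2 ≈ 3.6189 half-lives.
t = n × t½ = 3.6189 × 102 ≈ 369.13 minutes.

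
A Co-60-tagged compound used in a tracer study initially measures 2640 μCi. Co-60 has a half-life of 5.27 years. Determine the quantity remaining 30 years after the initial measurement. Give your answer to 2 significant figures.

Number of half-lives: n = 30/5.27 ≈ 5.6926.
Remaining = 2640 × (1/2)^5.6926 = 2640 × 0.019336 ≈ 51.046 μCi.

51 μCi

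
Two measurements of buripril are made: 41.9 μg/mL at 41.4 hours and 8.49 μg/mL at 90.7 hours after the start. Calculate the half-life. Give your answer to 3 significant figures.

21.4 hours

Over Δt = 90.7 − 41.4 = 49.3 hours, the level fell by a factor of 41.9/8.49 ≈ 4.9352.
n = log₂(4.9352) ≈ 2.3031 half-lives, so t½ = 49.3/2.3031 ≈ 21.406 hours.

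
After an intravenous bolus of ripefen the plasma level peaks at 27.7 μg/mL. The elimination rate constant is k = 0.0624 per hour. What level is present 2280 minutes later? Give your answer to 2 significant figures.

t½ = ln 2 / k = 0.69315 / 0.0624 ≈ 11.108 hours.
Convert the elapsed time: 2280 minutes = 38 hours.
Number of half-lives: n = 38/11.108 ≈ 3.4209.
Remaining = 27.7 × (1/2)^3.4209 = 27.7 × 0.093369 ≈ 2.5863 μg/mL.

2.6 μg/mL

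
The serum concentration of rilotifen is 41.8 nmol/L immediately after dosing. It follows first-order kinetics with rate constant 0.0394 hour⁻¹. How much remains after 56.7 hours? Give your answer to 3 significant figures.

4.48 nmol/L

t½ = ln 2 / λ = 0.69315 / 0.0394 ≈ 17.593 hours.
Number of half-lives: n = 56.7/17.593 ≈ 3.223.
Remaining = 41.8 × (1/2)^3.223 = 41.8 × 0.1071 ≈ 4.4768 nmol/L.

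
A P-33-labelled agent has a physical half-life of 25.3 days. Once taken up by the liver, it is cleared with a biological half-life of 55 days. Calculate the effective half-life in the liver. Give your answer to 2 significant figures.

1/t_eff = 1/t_phys + 1/t_biol = 1/25.3 + 1/55 = 0.057708 per day.
t_eff = 25.3 × 55 / (25.3 + 55) ≈ 17.329 days.

17 days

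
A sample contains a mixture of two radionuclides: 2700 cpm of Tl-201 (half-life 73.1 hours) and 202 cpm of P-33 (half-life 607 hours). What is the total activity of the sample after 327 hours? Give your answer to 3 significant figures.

Tl-201: 2700 × (1/2)^(327/73.1) = 2700 × (1/2)^4.4733 ≈ 121.55 cpm.
P-33: 202 × (1/2)^(327/607) = 202 × (1/2)^0.53871 ≈ 139.05 cpm.
Total = 121.55 + 139.05 ≈ 260.6 cpm.

261 cpm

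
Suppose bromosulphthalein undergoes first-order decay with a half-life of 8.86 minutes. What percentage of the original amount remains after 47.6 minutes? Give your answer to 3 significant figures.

2.41%

n = 47.6/8.86 ≈ 5.3725 half-lives.
Fraction remaining = (1/2)^5.3725 ≈ 0.024139, i.e. 2.4139%.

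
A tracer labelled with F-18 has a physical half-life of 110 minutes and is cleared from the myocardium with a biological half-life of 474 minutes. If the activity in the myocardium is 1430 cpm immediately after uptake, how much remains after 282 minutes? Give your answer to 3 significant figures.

1/t_eff = 1/t_phys + 1/t_biol = 1/110 + 1/474 = 0.011201 per minute.
t_eff = 110 × 474 / (110 + 474) ≈ 89.281 minutes.
Remaining = 1430 × (1/2)^(282/89.281) = 1430 × (1/2)^3.1586 ≈ 160.14 cpm.

160 cpm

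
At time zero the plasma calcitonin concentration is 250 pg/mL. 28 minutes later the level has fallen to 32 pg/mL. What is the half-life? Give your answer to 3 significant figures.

A/A₀ = 32/250 ≈ 0.128.
n = log₂(7.8125) ≈ 2.9658 half-lives elapsed in 28 minutes.
t½ = 28/2.9658 ≈ 9.441 minutes.

9.44 minutes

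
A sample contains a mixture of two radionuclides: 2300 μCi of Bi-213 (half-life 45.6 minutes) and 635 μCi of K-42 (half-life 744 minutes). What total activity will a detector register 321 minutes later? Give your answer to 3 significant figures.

488 μCi

Bi-213: 2300 × (1/2)^(321/45.6) = 2300 × (1/2)^7.0395 ≈ 17.484 μCi.
K-42: 635 × (1/2)^(321/744) = 635 × (1/2)^0.43145 ≈ 470.86 μCi.
Total = 17.484 + 470.86 ≈ 488.35 μCi.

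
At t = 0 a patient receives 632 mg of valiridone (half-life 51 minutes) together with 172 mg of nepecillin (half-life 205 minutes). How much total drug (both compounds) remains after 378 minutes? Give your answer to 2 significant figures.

valiridone: 632 × (1/2)^(378/51) = 632 × (1/2)^7.4118 ≈ 3.7115 mg.
nepecillin: 172 × (1/2)^(378/205) = 172 × (1/2)^1.8439 ≈ 47.914 mg.
Total = 3.7115 + 47.914 ≈ 51.625 mg.

52 mg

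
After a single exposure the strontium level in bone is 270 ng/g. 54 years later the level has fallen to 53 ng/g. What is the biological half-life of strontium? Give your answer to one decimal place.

23.0 years

A/A₀ = 53/270 ≈ 0.1963.
n = log₂(5.0943) ≈ 2.3489 half-lives elapsed in 54 years.
t½ = 54/2.3489 ≈ 22.99 years.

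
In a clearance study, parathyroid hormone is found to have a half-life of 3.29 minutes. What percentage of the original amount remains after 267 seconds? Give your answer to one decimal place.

39.2%

267 seconds = 4.45 minutes.
n = 4.45/3.29 ≈ 1.3526 half-lives.
Fraction remaining = (1/2)^1.3526 ≈ 0.39159, i.e. 39.159%.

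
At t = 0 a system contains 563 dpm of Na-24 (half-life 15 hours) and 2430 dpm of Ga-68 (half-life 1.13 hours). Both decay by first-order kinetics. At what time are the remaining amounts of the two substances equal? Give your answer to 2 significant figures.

2.6 hours

Set 563·(1/2)^(t/15) = 2430·(1/2)^(t/1.13).
Taking log₂: log₂(563/2430) = t·(1/15 − 1/1.13).
log₂(0.23169) = -2.1097; 1/15 − 1/1.13 = -0.81829.
t = -2.1097 / -0.81829 ≈ 2.5782 hours.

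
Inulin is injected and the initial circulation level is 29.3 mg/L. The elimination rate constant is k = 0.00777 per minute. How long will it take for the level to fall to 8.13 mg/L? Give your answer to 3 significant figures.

165 minutes

t½ = ln 2 / k = 0.69315 / 0.00777 ≈ 89.208 minutes.
Fraction remaining = 8.13/29.3 ≈ 0.27747.
n = log₂(29.3/8.13) = ln(3.6039)/ln 2 ≈ 1.8496 half-lives.
t = n × t½ = 1.8496 × 89.208 ≈ 165 minutes.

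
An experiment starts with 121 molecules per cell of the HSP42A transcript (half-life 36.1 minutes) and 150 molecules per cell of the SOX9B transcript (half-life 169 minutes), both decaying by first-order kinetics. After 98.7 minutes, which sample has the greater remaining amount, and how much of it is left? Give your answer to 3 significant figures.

SOX9B transcript, 100 molecules per cell

HSP42A transcript: 121 × (1/2)^2.7341 ≈ 18.186 molecules per cell.
SOX9B transcript: 150 × (1/2)^0.58402 ≈ 100.07 molecules per cell.
SOX9B transcript has more remaining, at ≈ 100.07 molecules per cell.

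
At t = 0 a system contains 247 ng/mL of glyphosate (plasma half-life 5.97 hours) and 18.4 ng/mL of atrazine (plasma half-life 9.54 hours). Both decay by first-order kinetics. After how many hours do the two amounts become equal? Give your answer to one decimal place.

59.8 hours

Set 247·(1/2)^(t/5.97) = 18.4·(1/2)^(t/9.54).
Taking log₂: log₂(247/18.4) = t·(1/5.97 − 1/9.54).
log₂(13.424) = 3.7467; 1/5.97 − 1/9.54 = 0.062682.
t = 3.7467 / 0.062682 ≈ 59.773 hours.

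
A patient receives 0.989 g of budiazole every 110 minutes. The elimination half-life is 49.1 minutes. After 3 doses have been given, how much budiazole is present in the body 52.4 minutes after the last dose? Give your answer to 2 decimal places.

The 3 doses were given 272.4, 162.4, 52.4 minutes ago.
Total = 0.989·(1/2)^(272.4/49.1) + 0.989·(1/2)^(162.4/49.1) + 0.989·(1/2)^(52.4/49.1)
      = 0.021141 + 0.099892 + 0.47199 ≈ 0.59302 g.

0.59 g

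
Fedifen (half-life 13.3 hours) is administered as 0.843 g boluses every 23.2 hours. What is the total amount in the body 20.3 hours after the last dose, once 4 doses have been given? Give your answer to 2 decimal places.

0.41 g

The 4 doses were given 89.9, 66.7, 43.5, 20.3 hours ago.
Total = 0.843·(1/2)^(89.9/13.3) + 0.843·(1/2)^(66.7/13.3) + 0.843·(1/2)^(43.5/13.3) + 0.843·(1/2)^(20.3/13.3)
      = 0.0077812 + 0.026071 + 0.087349 + 0.29266 ≈ 0.41386 g.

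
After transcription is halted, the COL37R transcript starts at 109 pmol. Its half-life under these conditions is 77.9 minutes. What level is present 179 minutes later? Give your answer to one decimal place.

Number of half-lives: n = 179/77.9 ≈ 2.2978.
Remaining = 109 × (1/2)^2.2978 = 109 × 0.20337 ≈ 22.167 pmol.

22.2 pmol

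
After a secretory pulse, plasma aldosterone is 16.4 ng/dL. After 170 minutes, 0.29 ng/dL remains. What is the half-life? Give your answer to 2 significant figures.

29 minutes

A/A₀ = 0.29/16.4 ≈ 0.017683.
n = log₂(56.552) ≈ 5.8215 half-lives elapsed in 170 minutes.
t½ = 170/5.8215 ≈ 29.202 minutes.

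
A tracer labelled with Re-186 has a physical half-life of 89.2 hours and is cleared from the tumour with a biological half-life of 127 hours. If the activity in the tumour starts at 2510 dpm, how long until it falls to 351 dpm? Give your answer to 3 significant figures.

1/t_eff = 1/t_phys + 1/t_biol = 1/89.2 + 1/127 = 0.019085 per hour.
t_eff = 89.2 × 127 / (89.2 + 127) ≈ 52.398 hours.
n = log₂(2510/351) ≈ 2.8381; t = 2.8381 × 52.398 ≈ 148.71 hours.

149 hours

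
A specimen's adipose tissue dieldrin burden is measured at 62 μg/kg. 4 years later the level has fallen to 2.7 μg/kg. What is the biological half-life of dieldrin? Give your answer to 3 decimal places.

A/A₀ = 2.7/62 ≈ 0.043548.
n = log₂(22.963) ≈ 4.5212 half-lives elapsed in 4 years.
t½ = 4/4.5212 ≈ 0.88471 years.

0.885 years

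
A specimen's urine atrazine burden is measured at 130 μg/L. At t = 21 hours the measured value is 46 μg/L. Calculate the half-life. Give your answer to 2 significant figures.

14 hours

A/A₀ = 46/130 ≈ 0.35385.
n = log₂(2.8261) ≈ 1.4988 half-lives elapsed in 21 hours.
t½ = 21/1.4988 ≈ 14.011 hours.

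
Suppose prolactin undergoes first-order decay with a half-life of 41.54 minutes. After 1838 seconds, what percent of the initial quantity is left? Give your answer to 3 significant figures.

60.0%

1838 seconds = 30.6333 minutes.
n = 30.6333/41.54 ≈ 0.73744 half-lives.
Fraction remaining = (1/2)^0.73744 ≈ 0.5998, i.e. 59.98%.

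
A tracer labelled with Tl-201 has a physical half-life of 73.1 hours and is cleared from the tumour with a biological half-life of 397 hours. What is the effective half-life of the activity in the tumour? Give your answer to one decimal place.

1/t_eff = 1/t_phys + 1/t_biol = 1/73.1 + 1/397 = 0.016199 per hour.
t_eff = 73.1 × 397 / (73.1 + 397) ≈ 61.733 hours.

61.7 hours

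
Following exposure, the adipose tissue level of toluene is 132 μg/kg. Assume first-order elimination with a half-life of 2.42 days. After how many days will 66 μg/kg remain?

2.42 days

66/132 = 1/2, so 1 half-life has elapsed.
t = 1 × 2.42 = 2.42 days.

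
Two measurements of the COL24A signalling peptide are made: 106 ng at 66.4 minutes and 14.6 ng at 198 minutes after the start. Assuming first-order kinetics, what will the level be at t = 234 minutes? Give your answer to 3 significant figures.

Over Δt = 198 − 66.4 = 131.6 minutes, the level fell by a factor of 106/14.6 ≈ 7.2603.
n = log₂(7.2603) ≈ 2.86 half-lives, so t½ = 131.6/2.86 ≈ 46.014 minutes.
From t = 198 to t = 234: 14.6 × (1/2)^((234−198)/46.014) ≈ 8.4886 ng.

8.49 ng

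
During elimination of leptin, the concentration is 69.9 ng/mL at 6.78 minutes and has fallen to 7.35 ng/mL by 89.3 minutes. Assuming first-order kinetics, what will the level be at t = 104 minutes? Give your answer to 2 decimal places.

Over Δt = 89.3 − 6.78 = 82.52 minutes, the level fell by a factor of 69.9/7.35 ≈ 9.5102.
n = log₂(9.5102) ≈ 3.2495 half-lives, so t½ = 82.52/3.2495 ≈ 25.395 minutes.
From t = 89.3 to t = 104: 7.35 × (1/2)^((104−89.3)/25.395) ≈ 4.9208 ng/mL.

4.92 ng/mL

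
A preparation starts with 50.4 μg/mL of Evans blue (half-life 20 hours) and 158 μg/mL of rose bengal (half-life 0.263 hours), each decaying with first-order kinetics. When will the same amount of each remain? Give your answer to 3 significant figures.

Set 50.4·(1/2)^(t/20) = 158·(1/2)^(t/0.263).
Taking log₂: log₂(50.4/158) = t·(1/20 − 1/0.263).
log₂(0.31899) = -1.6484; 1/20 − 1/0.263 = -3.7523.
t = -1.6484 / -3.7523 ≈ 0.43931 hours.

0.439 hours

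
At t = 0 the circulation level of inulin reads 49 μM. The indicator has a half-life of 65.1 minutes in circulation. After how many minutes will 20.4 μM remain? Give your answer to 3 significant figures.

82.3 minutes

Fraction remaining = 20.4/49 ≈ 0.41633.
n = log₂(49/20.4) = ln(2.402)/ln 2 ≈ 1.2642 half-lives.
t = n × t½ = 1.2642 × 65.1 ≈ 82.3 minutes.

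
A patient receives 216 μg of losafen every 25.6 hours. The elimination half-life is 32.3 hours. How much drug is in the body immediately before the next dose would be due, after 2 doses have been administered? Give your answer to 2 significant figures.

The 2 doses were given 51.2, 25.6 hours ago.
Total = 216·(1/2)^(51.2/32.3) + 216·(1/2)^(25.6/32.3)
      = 71.991 + 124.7 ≈ 196.69 μg.

200 μg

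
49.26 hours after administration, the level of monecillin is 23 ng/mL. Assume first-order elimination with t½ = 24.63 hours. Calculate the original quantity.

92 ng/mL

Number of half-lives elapsed: n = 49.26/24.63 ≈ 2.
A₀ = A × 2^n = 23 × 2^2 = 23 × 4 ≈ 92 ng/mL.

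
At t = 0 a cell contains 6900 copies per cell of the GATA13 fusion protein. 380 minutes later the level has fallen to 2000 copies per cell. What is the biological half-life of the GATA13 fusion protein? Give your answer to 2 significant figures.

210 minutes

A/A₀ = 2000/6900 ≈ 0.28986.
n = log₂(3.45) ≈ 1.7866 half-lives elapsed in 380 minutes.
t½ = 380/1.7866 ≈ 212.69 minutes.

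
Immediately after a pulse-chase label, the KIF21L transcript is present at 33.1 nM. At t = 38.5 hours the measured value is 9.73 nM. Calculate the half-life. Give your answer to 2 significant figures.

A/A₀ = 9.73/33.1 ≈ 0.29396.
n = log₂(3.4018) ≈ 1.7663 half-lives elapsed in 38.5 hours.
t½ = 38.5/1.7663 ≈ 21.797 hours.

22 hours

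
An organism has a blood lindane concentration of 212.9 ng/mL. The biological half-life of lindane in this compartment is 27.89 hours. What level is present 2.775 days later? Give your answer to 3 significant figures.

40.7 ng/mL

Convert the elapsed time: 2.775 days = 66.6 hours.
Number of half-lives: n = 66.6/27.89 ≈ 2.388.
Remaining = 212.9 × (1/2)^2.388 = 212.9 × 0.19105 ≈ 40.675 ng/mL.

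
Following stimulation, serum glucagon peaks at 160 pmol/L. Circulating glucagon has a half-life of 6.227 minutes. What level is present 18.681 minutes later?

20 pmol/L

Elapsed time is 3 half-lives (18.681/6.227).
Each half-life halves the amount: 160 × (1/2)^3 = 160/8 = 20 pmol/L.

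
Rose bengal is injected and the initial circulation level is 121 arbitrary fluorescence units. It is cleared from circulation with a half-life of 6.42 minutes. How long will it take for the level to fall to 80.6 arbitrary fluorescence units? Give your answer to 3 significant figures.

Fraction remaining = 80.6/121 ≈ 0.66612.
n = log₂(121/80.6) = ln(1.5012)/ln 2 ≈ 0.58616 half-lives.
t = n × t½ = 0.58616 × 6.42 ≈ 3.7631 minutes.

3.76 minutes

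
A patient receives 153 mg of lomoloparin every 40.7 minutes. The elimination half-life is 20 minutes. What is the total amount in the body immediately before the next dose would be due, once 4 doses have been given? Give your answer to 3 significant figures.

The 4 doses were given 162.8, 122.1, 81.4, 40.7 minutes ago.
Total = 153·(1/2)^(162.8/20) + 153·(1/2)^(122.1/20) + 153·(1/2)^(81.4/20) + 153·(1/2)^(40.7/20)
      = 0.54238 + 2.2228 + 9.1096 + 37.333 ≈ 49.208 mg.

49.2 mg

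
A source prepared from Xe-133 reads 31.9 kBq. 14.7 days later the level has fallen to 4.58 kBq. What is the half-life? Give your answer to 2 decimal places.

A/A₀ = 4.58/31.9 ≈ 0.14357.
n = log₂(6.9651) ≈ 2.8001 half-lives elapsed in 14.7 days.
t½ = 14.7/2.8001 ≈ 5.2497 days.

5.25 days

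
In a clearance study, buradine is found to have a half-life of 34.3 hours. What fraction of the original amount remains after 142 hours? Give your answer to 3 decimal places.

n = 142/34.3 ≈ 4.1399 half-lives.
Fraction remaining = (1/2)^4.1399 ≈ 0.056722.

0.057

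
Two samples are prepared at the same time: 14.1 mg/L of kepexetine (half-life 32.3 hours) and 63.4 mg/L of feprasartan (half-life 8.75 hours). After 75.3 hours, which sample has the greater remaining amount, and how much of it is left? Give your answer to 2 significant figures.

kepexetine, 2.8 mg/L

kepexetine: 14.1 × (1/2)^2.3313 ≈ 2.8018 mg/L.
feprasartan: 63.4 × (1/2)^8.6057 ≈ 0.16275 mg/L.
Kepexetine has more remaining, at ≈ 2.8018 mg/L.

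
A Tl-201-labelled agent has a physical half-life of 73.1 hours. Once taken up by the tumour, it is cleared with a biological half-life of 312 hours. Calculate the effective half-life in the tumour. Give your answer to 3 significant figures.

59.2 hours

1/t_eff = 1/t_phys + 1/t_biol = 1/73.1 + 1/312 = 0.016885 per hour.
t_eff = 73.1 × 312 / (73.1 + 312) ≈ 59.224 hours.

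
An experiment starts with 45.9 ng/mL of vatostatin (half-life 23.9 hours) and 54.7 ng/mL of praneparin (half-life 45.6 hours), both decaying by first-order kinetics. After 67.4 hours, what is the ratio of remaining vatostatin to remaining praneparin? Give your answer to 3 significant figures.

vatostatin: 45.9 × (1/2)^(67.4/23.9) = 45.9 × (1/2)^2.8201 ≈ 6.4995 ng/mL.
praneparin: 54.7 × (1/2)^(67.4/45.6) = 54.7 × (1/2)^1.4781 ≈ 19.636 ng/mL.
Ratio ≈ 6.4995 / 19.636 ≈ 0.33101.

0.331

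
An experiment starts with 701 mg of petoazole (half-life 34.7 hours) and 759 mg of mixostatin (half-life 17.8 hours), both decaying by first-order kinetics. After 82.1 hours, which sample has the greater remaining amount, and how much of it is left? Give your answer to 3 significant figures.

petoazole, 136 mg

petoazole: 701 × (1/2)^2.366 ≈ 135.98 mg.
mixostatin: 759 × (1/2)^4.6124 ≈ 31.03 mg.
Petoazole has more remaining, at ≈ 135.98 mg.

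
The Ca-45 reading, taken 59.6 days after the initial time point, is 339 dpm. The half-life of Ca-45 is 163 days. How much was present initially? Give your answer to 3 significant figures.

437 dpm

Number of half-lives elapsed: n = 59.6/163 ≈ 0.36564.
A₀ = A × 2^n = 339 × 2^0.36564 = 339 × 1.2885 ≈ 436.79 dpm.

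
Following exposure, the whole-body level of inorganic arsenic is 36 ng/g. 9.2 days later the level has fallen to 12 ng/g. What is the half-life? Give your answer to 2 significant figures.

A/A₀ = 12/36 ≈ 0.33333.
n = log₂(3) ≈ 1.585 half-lives elapsed in 9.2 days.
t½ = 9.2/1.585 ≈ 5.8046 days.

5.8 days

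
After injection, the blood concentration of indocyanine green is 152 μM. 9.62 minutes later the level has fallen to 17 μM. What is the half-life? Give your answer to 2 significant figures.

3.0 minutes

A/A₀ = 17/152 ≈ 0.11184.
n = log₂(8.9412) ≈ 3.1605 half-lives elapsed in 9.62 minutes.
t½ = 9.62/3.1605 ≈ 3.0439 minutes.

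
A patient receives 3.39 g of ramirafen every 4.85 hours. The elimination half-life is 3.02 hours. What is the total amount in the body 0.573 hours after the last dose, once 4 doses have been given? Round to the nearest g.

The 4 doses were given 15.123, 10.273, 5.423, 0.573 hours ago.
Total = 3.39·(1/2)^(15.123/3.02) + 3.39·(1/2)^(10.273/3.02) + 3.39·(1/2)^(5.423/3.02) + 3.39·(1/2)^(0.573/3.02)
      = 0.10538 + 0.32077 + 0.97643 + 2.9722 ≈ 4.3748 g.

4 g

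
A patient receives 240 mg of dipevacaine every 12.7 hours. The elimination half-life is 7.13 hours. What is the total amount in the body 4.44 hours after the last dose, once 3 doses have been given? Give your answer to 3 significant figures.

The 3 doses were given 29.84, 17.14, 4.44 hours ago.
Total = 240·(1/2)^(29.84/7.13) + 240·(1/2)^(17.14/7.13) + 240·(1/2)^(4.44/7.13)
      = 13.194 + 45.348 + 155.87 ≈ 214.41 mg.

214 mg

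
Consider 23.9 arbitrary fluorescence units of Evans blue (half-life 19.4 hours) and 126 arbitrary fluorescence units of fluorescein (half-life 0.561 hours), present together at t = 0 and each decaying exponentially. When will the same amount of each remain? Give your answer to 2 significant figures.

Set 23.9·(1/2)^(t/19.4) = 126·(1/2)^(t/0.561).
Taking log₂: log₂(23.9/126) = t·(1/19.4 − 1/0.561).
log₂(0.18968) = -2.3983; 1/19.4 − 1/0.561 = -1.731.
t = -2.3983 / -1.731 ≈ 1.3855 hours.

1.4 hours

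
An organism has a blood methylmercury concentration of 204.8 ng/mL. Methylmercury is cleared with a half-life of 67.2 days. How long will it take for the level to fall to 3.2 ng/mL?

403.2 days

3.2/204.8 = 1/64, so 6 half-lives have elapsed.
t = 6 × 67.2 = 403.2 days.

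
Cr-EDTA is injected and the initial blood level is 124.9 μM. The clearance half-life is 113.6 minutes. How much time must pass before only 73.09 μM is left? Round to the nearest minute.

88 minutes

Fraction remaining = 73.09/124.9 ≈ 0.58519.
n = log₂(124.9/73.09) = ln(1.7089)/ln 2 ≈ 0.77303 half-lives.
t = n × t½ = 0.77303 × 113.6 ≈ 87.816 minutes.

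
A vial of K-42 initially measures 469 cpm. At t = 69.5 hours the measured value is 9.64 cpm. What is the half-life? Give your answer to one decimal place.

12.4 hours

A/A₀ = 9.64/469 ≈ 0.020554.
n = log₂(48.651) ≈ 5.6044 half-lives elapsed in 69.5 hours.
t½ = 69.5/5.6044 ≈ 12.401 hours.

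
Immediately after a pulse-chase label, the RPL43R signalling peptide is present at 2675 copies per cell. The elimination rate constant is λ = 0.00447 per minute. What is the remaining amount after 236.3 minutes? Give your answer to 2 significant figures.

930 copies per cell

t½ = ln 2 / λ = 0.69315 / 0.00447 ≈ 155.07 minutes.
Number of half-lives: n = 236.3/155.07 ≈ 1.5239.
Remaining = 2675 × (1/2)^1.5239 = 2675 × 0.34775 ≈ 930.24 copies per cell.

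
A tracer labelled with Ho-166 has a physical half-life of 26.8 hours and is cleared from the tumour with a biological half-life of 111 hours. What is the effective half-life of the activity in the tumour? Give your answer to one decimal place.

1/t_eff = 1/t_phys + 1/t_biol = 1/26.8 + 1/111 = 0.046322 per hour.
t_eff = 26.8 × 111 / (26.8 + 111) ≈ 21.588 hours.

21.6 hours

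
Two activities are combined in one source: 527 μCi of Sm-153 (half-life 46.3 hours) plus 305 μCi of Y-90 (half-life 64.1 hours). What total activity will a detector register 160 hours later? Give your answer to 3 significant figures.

Sm-153: 527 × (1/2)^(160/46.3) = 527 × (1/2)^3.4557 ≈ 48.032 μCi.
Y-90: 305 × (1/2)^(160/64.1) = 305 × (1/2)^2.4961 ≈ 54.063 μCi.
Total = 48.032 + 54.063 ≈ 102.1 μCi.

102 μCi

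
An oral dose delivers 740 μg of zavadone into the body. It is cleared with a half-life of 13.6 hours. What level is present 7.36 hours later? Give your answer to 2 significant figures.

Number of half-lives: n = 7.36/13.6 ≈ 0.54118.
Remaining = 740 × (1/2)^0.54118 = 740 × 0.68721 ≈ 508.54 μg.

510 μg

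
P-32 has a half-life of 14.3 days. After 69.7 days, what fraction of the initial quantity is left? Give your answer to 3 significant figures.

n = 69.7/14.3 ≈ 4.8741 half-lives.
Fraction remaining = (1/2)^4.8741 ≈ 0.034099.

0.0341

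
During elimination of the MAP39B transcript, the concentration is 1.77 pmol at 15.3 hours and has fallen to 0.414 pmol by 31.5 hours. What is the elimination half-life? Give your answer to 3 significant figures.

Over Δt = 31.5 − 15.3 = 16.2 hours, the level fell by a factor of 1.77/0.414 ≈ 4.2754.
n = log₂(4.2754) ≈ 2.096 half-lives, so t½ = 16.2/2.096 ≈ 7.7288 hours.

7.73 hours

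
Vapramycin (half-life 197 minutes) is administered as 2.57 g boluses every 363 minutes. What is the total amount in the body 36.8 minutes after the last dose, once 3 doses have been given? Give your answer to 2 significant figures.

The 3 doses were given 762.8, 399.8, 36.8 minutes ago.
Total = 2.57·(1/2)^(762.8/197) + 2.57·(1/2)^(399.8/197) + 2.57·(1/2)^(36.8/197)
      = 0.17552 + 0.62952 + 2.2579 ≈ 3.0629 g.

3.1 g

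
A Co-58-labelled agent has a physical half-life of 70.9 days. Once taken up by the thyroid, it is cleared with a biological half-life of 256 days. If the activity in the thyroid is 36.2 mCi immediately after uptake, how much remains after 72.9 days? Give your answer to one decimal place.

1/t_eff = 1/t_phys + 1/t_biol = 1/70.9 + 1/256 = 0.018011 per day.
t_eff = 70.9 × 256 / (70.9 + 256) ≈ 55.523 days.
Remaining = 36.2 × (1/2)^(72.9/55.523) = 36.2 × (1/2)^1.313 ≈ 14.57 mCi.

14.6 mCi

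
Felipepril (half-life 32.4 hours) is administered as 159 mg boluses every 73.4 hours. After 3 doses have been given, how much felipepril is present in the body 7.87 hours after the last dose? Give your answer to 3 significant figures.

The 3 doses were given 154.67, 81.27, 7.87 hours ago.
Total = 159·(1/2)^(154.67/32.4) + 159·(1/2)^(81.27/32.4) + 159·(1/2)^(7.87/32.4)
      = 5.8123 + 27.946 + 134.36 ≈ 168.12 mg.

168 mg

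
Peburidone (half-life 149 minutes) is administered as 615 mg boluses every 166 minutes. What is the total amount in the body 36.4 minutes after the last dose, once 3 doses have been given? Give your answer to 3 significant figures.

870 mg

The 3 doses were given 368.4, 202.4, 36.4 minutes ago.
Total = 615·(1/2)^(368.4/149) + 615·(1/2)^(202.4/149) + 615·(1/2)^(36.4/149)
      = 110.81 + 239.86 + 519.2 ≈ 869.87 mg.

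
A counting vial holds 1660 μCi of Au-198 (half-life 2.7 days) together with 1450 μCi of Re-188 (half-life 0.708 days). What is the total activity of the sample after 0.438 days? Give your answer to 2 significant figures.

2400 μCi

Au-198: 1660 × (1/2)^(0.438/2.7) = 1660 × (1/2)^0.16222 ≈ 1483.5 μCi.
Re-188: 1450 × (1/2)^(0.438/0.708) = 1450 × (1/2)^0.61864 ≈ 944.36 μCi.
Total = 1483.5 + 944.36 ≈ 2427.8 μCi.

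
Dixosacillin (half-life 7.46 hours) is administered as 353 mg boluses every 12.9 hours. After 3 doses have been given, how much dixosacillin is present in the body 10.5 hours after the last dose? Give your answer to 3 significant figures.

185 mg

The 3 doses were given 36.3, 23.4, 10.5 hours ago.
Total = 353·(1/2)^(36.3/7.46) + 353·(1/2)^(23.4/7.46) + 353·(1/2)^(10.5/7.46)
      = 12.105 + 40.135 + 133.07 ≈ 185.31 mg.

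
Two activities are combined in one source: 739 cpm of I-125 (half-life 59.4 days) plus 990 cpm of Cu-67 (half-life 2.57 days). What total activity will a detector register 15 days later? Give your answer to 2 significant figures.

I-125: 739 × (1/2)^(15/59.4) = 739 × (1/2)^0.25253 ≈ 620.34 cpm.
Cu-67: 990 × (1/2)^(15/2.57) = 990 × (1/2)^5.8366 ≈ 17.324 cpm.
Total = 620.34 + 17.324 ≈ 637.66 cpm.

640 cpm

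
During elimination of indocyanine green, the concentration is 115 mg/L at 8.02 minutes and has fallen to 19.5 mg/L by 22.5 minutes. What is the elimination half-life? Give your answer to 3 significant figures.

Over Δt = 22.5 − 8.02 = 14.48 minutes, the level fell by a factor of 115/19.5 ≈ 5.8974.
n = log₂(5.8974) ≈ 2.5601 half-lives, so t½ = 14.48/2.5601 ≈ 5.6561 minutes.

5.66 minutes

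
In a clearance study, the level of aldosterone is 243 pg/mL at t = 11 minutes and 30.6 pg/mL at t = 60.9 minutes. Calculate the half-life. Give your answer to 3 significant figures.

16.7 minutes

Over Δt = 60.9 − 11 = 49.9 minutes, the level fell by a factor of 243/30.6 ≈ 7.9412.
n = log₂(7.9412) ≈ 2.9894 half-lives, so t½ = 49.9/2.9894 ≈ 16.693 minutes.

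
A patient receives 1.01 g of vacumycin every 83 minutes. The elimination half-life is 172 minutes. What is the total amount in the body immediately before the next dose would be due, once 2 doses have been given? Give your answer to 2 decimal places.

1.24 g

The 2 doses were given 166, 83 minutes ago.
Total = 1.01·(1/2)^(166/172) + 1.01·(1/2)^(83/172)
      = 0.51736 + 0.72286 ≈ 1.2402 g.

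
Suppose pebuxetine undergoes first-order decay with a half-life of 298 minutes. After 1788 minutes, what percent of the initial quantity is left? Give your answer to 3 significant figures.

1.56%

n = 1788/298 ≈ 6 half-lives.
Fraction remaining = (1/2)^6 ≈ 0.015625, i.e. 1.5625%.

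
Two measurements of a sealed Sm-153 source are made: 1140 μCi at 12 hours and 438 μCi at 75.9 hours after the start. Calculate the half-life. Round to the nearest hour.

Over Δt = 75.9 − 12 = 63.9 hours, the level fell by a factor of 1140/438 ≈ 2.6027.
n = log₂(2.6027) ≈ 1.38 half-lives, so t½ = 63.9/1.38 ≈ 46.303 hours.

46 hours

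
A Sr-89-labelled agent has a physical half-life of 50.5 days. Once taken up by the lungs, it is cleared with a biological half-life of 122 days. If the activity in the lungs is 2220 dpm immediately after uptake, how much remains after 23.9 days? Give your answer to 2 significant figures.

1/t_eff = 1/t_phys + 1/t_biol = 1/50.5 + 1/122 = 0.027999 per day.
t_eff = 50.5 × 122 / (50.5 + 122) ≈ 35.716 days.
Remaining = 2220 × (1/2)^(23.9/35.716) = 2220 × (1/2)^0.66917 ≈ 1396.1 dpm.

1400 dpm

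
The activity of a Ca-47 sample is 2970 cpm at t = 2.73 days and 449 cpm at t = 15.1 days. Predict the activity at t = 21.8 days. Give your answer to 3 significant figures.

161 cpm

Over Δt = 15.1 − 2.73 = 12.37 days, the level fell by a factor of 2970/449 ≈ 6.6147.
n = log₂(6.6147) ≈ 2.7257 half-lives, so t½ = 12.37/2.7257 ≈ 4.5383 days.
From t = 15.1 to t = 21.8: 449 × (1/2)^((21.8−15.1)/4.5383) ≈ 161.37 cpm.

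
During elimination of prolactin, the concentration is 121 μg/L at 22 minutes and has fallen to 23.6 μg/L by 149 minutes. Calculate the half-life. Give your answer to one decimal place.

53.9 minutes

Over Δt = 149 − 22 = 127 minutes, the level fell by a factor of 121/23.6 ≈ 5.1271.
n = log₂(5.1271) ≈ 2.3581 half-lives, so t½ = 127/2.3581 ≈ 53.856 minutes.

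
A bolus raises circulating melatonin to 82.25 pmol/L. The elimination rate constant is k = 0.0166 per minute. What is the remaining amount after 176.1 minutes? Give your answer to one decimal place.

4.4 pmol/L

t½ = ln 2 / k = 0.69315 / 0.0166 ≈ 41.756 minutes.
Number of half-lives: n = 176.1/41.756 ≈ 4.2174.
Remaining = 82.25 × (1/2)^4.2174 = 82.25 × 0.053758 ≈ 4.4216 pmol/L.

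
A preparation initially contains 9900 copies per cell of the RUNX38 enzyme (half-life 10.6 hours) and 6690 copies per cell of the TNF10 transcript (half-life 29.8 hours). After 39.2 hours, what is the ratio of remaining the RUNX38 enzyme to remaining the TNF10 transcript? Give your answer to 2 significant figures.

RUNX38 enzyme: 9900 × (1/2)^(39.2/10.6) = 9900 × (1/2)^3.6981 ≈ 762.77 copies per cell.
TNF10 transcript: 6690 × (1/2)^(39.2/29.8) = 6690 × (1/2)^1.3154 ≈ 2688.1 copies per cell.
Ratio ≈ 762.77 / 2688.1 ≈ 0.28376.

0.28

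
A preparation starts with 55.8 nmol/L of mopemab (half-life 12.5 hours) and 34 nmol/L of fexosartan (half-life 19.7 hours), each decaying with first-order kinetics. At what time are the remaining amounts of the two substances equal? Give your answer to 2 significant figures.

24 hours

Set 55.8·(1/2)^(t/12.5) = 34·(1/2)^(t/19.7).
Taking log₂: log₂(55.8/34) = t·(1/12.5 − 1/19.7).
log₂(1.6412) = 0.71473; 1/12.5 − 1/19.7 = 0.029239.
t = 0.71473 / 0.029239 ≈ 24.445 hours.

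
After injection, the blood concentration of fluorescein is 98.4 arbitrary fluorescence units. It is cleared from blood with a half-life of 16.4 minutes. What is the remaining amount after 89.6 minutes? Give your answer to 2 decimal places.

Number of half-lives: n = 89.6/16.4 ≈ 5.4634.
Remaining = 98.4 × (1/2)^5.4634 = 98.4 × 0.022665 ≈ 2.2302 arbitrary fluorescence units.

2.23 arbitrary fluorescence units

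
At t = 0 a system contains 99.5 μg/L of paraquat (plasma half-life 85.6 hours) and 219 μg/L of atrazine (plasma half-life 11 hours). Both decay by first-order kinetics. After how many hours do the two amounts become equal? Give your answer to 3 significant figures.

14.4 hours

Set 99.5·(1/2)^(t/85.6) = 219·(1/2)^(t/11).
Taking log₂: log₂(99.5/219) = t·(1/85.6 − 1/11).
log₂(0.45434) = -1.1382; 1/85.6 − 1/11 = -0.079227.
t = -1.1382 / -0.079227 ≈ 14.366 hours.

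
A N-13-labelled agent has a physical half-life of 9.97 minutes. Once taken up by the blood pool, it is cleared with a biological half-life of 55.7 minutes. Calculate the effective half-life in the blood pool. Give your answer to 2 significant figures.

8.5 minutes

1/t_eff = 1/t_phys + 1/t_biol = 1/9.97 + 1/55.7 = 0.11825 per minute.
t_eff = 9.97 × 55.7 / (9.97 + 55.7) ≈ 8.4564 minutes.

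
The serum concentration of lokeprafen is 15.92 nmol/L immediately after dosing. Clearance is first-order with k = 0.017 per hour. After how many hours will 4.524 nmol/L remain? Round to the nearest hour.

74 hours

t½ = ln 2 / k = 0.69315 / 0.017 ≈ 40.773 hours.
Fraction remaining = 4.524/15.92 ≈ 0.28417.
n = log₂(15.92/4.524) = ln(3.519)/ln 2 ≈ 1.8152 half-lives.
t = n × t½ = 1.8152 × 40.773 ≈ 74.011 hours.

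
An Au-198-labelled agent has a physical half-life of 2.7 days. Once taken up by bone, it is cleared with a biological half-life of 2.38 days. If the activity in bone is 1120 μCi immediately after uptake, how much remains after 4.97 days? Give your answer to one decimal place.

73.5 μCi

1/t_eff = 1/t_phys + 1/t_biol = 1/2.7 + 1/2.38 = 0.79054 per day.
t_eff = 2.7 × 2.38 / (2.7 + 2.38) ≈ 1.265 days.
Remaining = 1120 × (1/2)^(4.97/1.265) = 1120 × (1/2)^3.929 ≈ 73.532 μCi.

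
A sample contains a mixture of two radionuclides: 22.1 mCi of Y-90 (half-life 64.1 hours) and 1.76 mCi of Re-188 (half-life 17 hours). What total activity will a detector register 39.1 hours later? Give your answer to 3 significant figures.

Y-90: 22.1 × (1/2)^(39.1/64.1) = 22.1 × (1/2)^0.60998 ≈ 14.48 mCi.
Re-188: 1.76 × (1/2)^(39.1/17) = 1.76 × (1/2)^2.3 ≈ 0.35739 mCi.
Total = 14.48 + 0.35739 ≈ 14.837 mCi.

14.8 mCi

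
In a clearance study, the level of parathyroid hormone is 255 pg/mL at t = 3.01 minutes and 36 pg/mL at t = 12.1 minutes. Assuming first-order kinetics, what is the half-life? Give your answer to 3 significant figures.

3.22 minutes

Over Δt = 12.1 − 3.01 = 9.09 minutes, the level fell by a factor of 255/36 ≈ 7.0833.
n = log₂(7.0833) ≈ 2.8244 half-lives, so t½ = 9.09/2.8244 ≈ 3.2184 minutes.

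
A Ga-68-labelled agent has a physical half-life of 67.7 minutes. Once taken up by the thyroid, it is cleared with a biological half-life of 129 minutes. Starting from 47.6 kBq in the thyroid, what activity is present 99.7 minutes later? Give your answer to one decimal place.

10.0 kBq

1/t_eff = 1/t_phys + 1/t_biol = 1/67.7 + 1/129 = 0.022523 per minute.
t_eff = 67.7 × 129 / (67.7 + 129) ≈ 44.399 minutes.
Remaining = 47.6 × (1/2)^(99.7/44.399) = 47.6 × (1/2)^2.2455 ≈ 10.038 kBq.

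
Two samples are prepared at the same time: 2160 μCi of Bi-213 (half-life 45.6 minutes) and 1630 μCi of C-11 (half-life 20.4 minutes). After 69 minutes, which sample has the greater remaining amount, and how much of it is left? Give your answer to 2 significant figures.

Bi-213: 2160 × (1/2)^1.5132 ≈ 756.74 μCi.
C-11: 1630 × (1/2)^3.3824 ≈ 156.31 μCi.
Bi-213 has more remaining, at ≈ 756.74 μCi.

Bi-213, 760 μCi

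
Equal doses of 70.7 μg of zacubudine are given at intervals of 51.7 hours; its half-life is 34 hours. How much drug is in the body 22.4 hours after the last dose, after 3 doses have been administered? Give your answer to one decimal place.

The 3 doses were given 125.8, 74.1, 22.4 hours ago.
Total = 70.7·(1/2)^(125.8/34) + 70.7·(1/2)^(74.1/34) + 70.7·(1/2)^(22.4/34)
      = 5.4401 + 15.608 + 44.781 ≈ 65.829 μg.

65.8 μg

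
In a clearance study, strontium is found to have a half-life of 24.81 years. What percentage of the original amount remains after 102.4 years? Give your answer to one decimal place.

n = 102.4/24.81 ≈ 4.1274 half-lives.
Fraction remaining = (1/2)^4.1274 ≈ 0.057219, i.e. 5.7219%.

5.7%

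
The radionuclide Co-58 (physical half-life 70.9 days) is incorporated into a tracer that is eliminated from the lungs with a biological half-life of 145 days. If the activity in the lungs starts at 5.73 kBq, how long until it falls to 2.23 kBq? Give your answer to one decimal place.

1/t_eff = 1/t_phys + 1/t_biol = 1/70.9 + 1/145 = 0.021001 per day.
t_eff = 70.9 × 145 / (70.9 + 145) ≈ 47.617 days.
n = log₂(5.73/2.23) ≈ 1.3615; t = 1.3615 × 47.617 ≈ 64.83 days.

64.8 days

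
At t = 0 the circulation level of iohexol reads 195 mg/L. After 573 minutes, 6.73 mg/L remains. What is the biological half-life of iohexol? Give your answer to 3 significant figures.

A/A₀ = 6.73/195 ≈ 0.034513.
n = log₂(28.975) ≈ 4.8567 half-lives elapsed in 573 minutes.
t½ = 573/4.8567 ≈ 117.98 minutes.

118 minutes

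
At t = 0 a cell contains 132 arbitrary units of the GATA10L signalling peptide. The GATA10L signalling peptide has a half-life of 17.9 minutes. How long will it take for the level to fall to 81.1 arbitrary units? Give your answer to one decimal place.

12.6 minutes

Fraction remaining = 81.1/132 ≈ 0.61439.
n = log₂(132/81.1) = ln(1.6276)/ln 2 ≈ 0.70276 half-lives.
t = n × t½ = 0.70276 × 17.9 ≈ 12.579 minutes.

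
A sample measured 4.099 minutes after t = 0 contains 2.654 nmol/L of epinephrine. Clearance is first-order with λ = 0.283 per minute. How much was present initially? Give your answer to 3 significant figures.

t½ = ln 2 / λ = 0.69315 / 0.283 ≈ 2.4493 minutes.
Number of half-lives elapsed: n = 4.099/2.4493 ≈ 1.6736.
A₀ = A × 2^n = 2.654 × 2^1.6736 = 2.654 × 3.19 ≈ 8.4662 nmol/L.

8.47 nmol/L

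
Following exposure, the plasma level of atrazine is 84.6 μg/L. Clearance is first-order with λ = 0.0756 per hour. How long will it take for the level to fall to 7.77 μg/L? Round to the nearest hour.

32 hours

t½ = ln 2 / λ = 0.69315 / 0.0756 ≈ 9.1686 hours.
Fraction remaining = 7.77/84.6 ≈ 0.091844.
n = log₂(84.6/7.77) = ln(10.888)/ln 2 ≈ 3.4447 half-lives.
t = n × t½ = 3.4447 × 9.1686 ≈ 31.583 hours.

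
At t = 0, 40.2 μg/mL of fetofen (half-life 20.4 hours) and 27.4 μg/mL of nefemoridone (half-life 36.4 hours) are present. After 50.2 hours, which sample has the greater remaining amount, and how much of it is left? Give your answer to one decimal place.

nefemoridone, 10.5 μg/mL

fetofen: 40.2 × (1/2)^2.4608 ≈ 7.3022 μg/mL.
nefemoridone: 27.4 × (1/2)^1.3791 ≈ 10.534 μg/mL.
Nefemoridone has more remaining, at ≈ 10.534 μg/mL.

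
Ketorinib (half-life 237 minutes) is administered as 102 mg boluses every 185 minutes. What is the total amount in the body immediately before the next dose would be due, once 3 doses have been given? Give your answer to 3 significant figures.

The 3 doses were given 555, 370, 185 minutes ago.
Total = 102·(1/2)^(555/237) + 102·(1/2)^(370/237) + 102·(1/2)^(185/237)
      = 20.121 + 34.565 + 59.377 ≈ 114.06 mg.

114 mg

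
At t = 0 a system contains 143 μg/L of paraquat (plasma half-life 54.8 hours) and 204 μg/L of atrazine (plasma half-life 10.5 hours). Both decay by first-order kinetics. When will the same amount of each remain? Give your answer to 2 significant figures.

Set 143·(1/2)^(t/54.8) = 204·(1/2)^(t/10.5).
Taking log₂: log₂(143/204) = t·(1/54.8 − 1/10.5).
log₂(0.70098) = -0.51255; 1/54.8 − 1/10.5 = -0.07699.
t = -0.51255 / -0.07699 ≈ 6.6574 hours.

6.7 hours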